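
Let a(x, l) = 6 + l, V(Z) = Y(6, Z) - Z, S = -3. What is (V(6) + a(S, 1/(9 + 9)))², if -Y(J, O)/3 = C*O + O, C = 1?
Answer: 418609/324 ≈ 1292.0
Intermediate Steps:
Y(J, O) = -6*O (Y(J, O) = -3*(1*O + O) = -3*(O + O) = -6*O)
V(Z) = -7*Z (V(Z) = -6*Z - Z = -7*Z)
(V(6) + a(S, 1/(9 + 9)))² = (-7*6 + (6 + 1/(9 + 9)))² = (-42 + (6 + 1/18))² = (-42 + 109/18)² = (-647/18)² = 418609/324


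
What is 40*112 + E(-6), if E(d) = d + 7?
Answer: 4481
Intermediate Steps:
E(d) = 7 + d
40*112 + E(-6) = 40*112 + (7 - 6) = 4480 + 1 = 4481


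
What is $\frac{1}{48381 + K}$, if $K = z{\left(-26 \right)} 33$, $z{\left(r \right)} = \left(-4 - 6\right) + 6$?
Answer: $\frac{1}{48249} \approx 2.0726 \cdot 10^{-5}$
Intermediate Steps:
$z{\left(r \right)} = -4$ ($z{\left(r \right)} = -10 + 6 = -4$)
$K = -132$ ($K = \left(-4\right) 33 = -132$)
$\frac{1}{48381 + K} = \frac{1}{48381 - 132} = \frac{1}{48249}$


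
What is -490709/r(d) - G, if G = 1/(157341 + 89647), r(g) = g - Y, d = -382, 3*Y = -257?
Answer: 51942528941/31367476 ≈ 1655.9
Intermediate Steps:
Y = -257/3 (Y = (⅓)*(-257) = -257/3 ≈ -85.667)
r(g) = 257/3 + g (r(g) = g - 1*(-257/3) = g + 257/3 = 257/3 + g)
G = 1/246988 ≈ 4.0488e-6
-490709/r(d) - G = -490709/(257/3 - 382) - 1*1/246988 = -490709/(-889/3) - 1/246988 = -490709*(-3/889) - 1/246988 = 1472127/889 - 1/246988 = 51942528941/31367476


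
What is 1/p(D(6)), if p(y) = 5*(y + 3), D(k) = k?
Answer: 1/45 ≈ 0.022222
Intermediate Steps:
p(y) = 15 + 5*y (p(y) = 5*(3 + y) = 15 + 5*y)
1/p(D(6)) = 1/(15 + 5*6) = 1/(15 + 30) = 1/45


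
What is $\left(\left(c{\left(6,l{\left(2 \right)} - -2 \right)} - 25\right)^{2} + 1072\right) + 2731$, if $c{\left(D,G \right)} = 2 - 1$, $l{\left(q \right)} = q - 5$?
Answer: $4379$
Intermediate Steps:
$l{\left(q \right)} = -5 + q$ ($l{\left(q \right)} = q - 5 = -5 + q$)
$c{\left(D,G \right)} = 1$ ($c{\left(D,G \right)} = 2 - 1 = 1$)
$\left(\left(c{\left(6,l{\left(2 \right)} - -2 \right)} - 25\right)^{2} + 1072\right) + 2731 = \left(\left(1 - 25\right)^{2} + 1072\right) + 2731 = \left(\left(-24\right)^{2} + 1072\right) + 2731 = \left(576 + 1072\right) + 2731 = 1648 + 2731 = 4379$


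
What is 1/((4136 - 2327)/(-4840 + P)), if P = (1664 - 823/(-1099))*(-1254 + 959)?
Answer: -545039065/1988091 ≈ -274.15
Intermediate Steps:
P = -539719905/1099 (P = (1664 - 823*(-1/1099))*(-295) = (1664 + 823/1099)*(-295) = (1829559/1099)*(-295) = -539719905/1099 ≈ -4.9110e+5)
1/((4136 - 2327)/(-4840 + P)) = 1/((4136 - 2327)/(-4840 - 539719905/1099)) = 1/(1809/(-545039065/1099)) = 1/(1809*(-1099/545039065)) = 1/(-1988091/545039065) = -545039065/1988091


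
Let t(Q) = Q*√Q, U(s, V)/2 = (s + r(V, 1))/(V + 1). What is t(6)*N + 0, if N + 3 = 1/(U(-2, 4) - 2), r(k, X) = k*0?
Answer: -141*√6/7 ≈ -49.340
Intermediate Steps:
r(k, X) = 0
U(s, V) = 2*s/(1 + V) (U(s, V) = 2*((s + 0)/(V + 1)) = 2*(s/(1 + V)) = 2*s/(1 + V))
N = -47/14 (N = -3 + 1/(2*(-2)/(1 + 4) - 2) = -3 + 1/(2*(-2)/5 - 2) = -3 + 1/(2*(-2)*(⅕) - 2) = -3 + 1/(-⅘ - 2) = -3 + 1/(-14/5) = -3 - 5/14 = -47/14 ≈ -3.3571)
t(Q) = Q^(3/2)
t(6)*N + 0 = 6^(3/2)*(-47/14) + 0 = (6*√6)*(-47/14) + 0 = -141*√6/7 + 0 = -141*√6/7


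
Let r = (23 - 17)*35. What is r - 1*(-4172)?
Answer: 4382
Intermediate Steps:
r = 210 (r = 6*35 = 210)
r - 1*(-4172) = 210 - 1*(-4172) = 210 + 4172 = 4382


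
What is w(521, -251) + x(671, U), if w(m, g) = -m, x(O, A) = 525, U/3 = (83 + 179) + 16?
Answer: 4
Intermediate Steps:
U = 834 (U = 3*((83 + 179) + 16) = 3*(262 + 16) = 3*278 = 834)
w(521, -251) + x(671, U) = -1*521 + 525 = -521 + 525 = 4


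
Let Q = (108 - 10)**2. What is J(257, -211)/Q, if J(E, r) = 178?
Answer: 89/4802 ≈ 0.018534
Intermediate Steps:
Q = 9604 (Q = 98**2 = 9604)
J(257, -211)/Q = 178/9604 = 178*(1/9604) = 89/4802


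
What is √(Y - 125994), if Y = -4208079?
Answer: I*√4334073 ≈ 2081.8*I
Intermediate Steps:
√(Y - 125994) = √(-4208079 - 125994) = √(-4334073) = I*√4334073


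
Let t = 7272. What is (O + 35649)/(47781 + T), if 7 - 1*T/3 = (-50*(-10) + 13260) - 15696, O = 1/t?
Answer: 259239529/389851920 ≈ 0.66497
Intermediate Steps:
O = 1/7272 ≈ 0.00013751
T = 5829 (T = 21 - 3*((-50*(-10) + 13260) - 15696) = 21 - 3*((500 + 13260) - 15696) = 21 - 3*(13760 - 15696) = 21 - 3*(-1936) = 21 + 5808 = 5829)
(O + 35649)/(47781 + T) = (1/7272 + 35649)/(47781 + 5829) = (259239529/7272)/53610 = (259239529/7272)*(1/53610) = 259239529/389851920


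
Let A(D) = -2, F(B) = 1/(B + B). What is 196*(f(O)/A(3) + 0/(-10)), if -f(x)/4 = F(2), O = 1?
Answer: 98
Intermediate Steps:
F(B) = 1/(2*B)
f(x) = -1 (f(x) = -2/2 = -4*¼ = -1)
196*(f(O)/A(3) + 0/(-10)) = 196*(-1/(-2) + 0/(-10)) = 196*(-1*(-½) + 0*(-⅒)) = 196*(½ + 0) = 196*(½) = 98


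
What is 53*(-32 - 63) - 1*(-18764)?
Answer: 13729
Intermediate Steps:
53*(-32 - 63) - 1*(-18764) = 53*(-95) + 18764 = -5035 + 18764 = 13729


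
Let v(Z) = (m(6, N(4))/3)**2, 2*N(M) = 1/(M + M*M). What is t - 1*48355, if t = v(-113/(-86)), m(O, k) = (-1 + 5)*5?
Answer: -434795/9 ≈ -48311.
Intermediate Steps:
N(M) = 1/(2*(M + M**2)) (N(M) = 1/(2*(M + M*M)) = 1/(2*(M + M**2)))
m(O, k) = 20 (m(O, k) = 4*5 = 20)
v(Z) = 400/9 (v(Z) = (20/3)**2 = 400/9)
t = 400/9 ≈ 44.444
t - 1*48355 = 400/9 - 1*48355 = 400/9 - 48355 = -434795/9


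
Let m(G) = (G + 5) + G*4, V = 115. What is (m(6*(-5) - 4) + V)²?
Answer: 2500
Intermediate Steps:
m(G) = 5 + 5*G (m(G) = (5 + G) + 4*G = 5 + 5*G)
(m(6*(-5) - 4) + V)² = ((5 + 5*(6*(-5) - 4)) + 115)² = ((5 + 5*(-30 - 4)) + 115)² = ((5 + 5*(-34)) + 115)² = ((5 - 170) + 115)² = (-165 + 115)² = (-50)² = 2500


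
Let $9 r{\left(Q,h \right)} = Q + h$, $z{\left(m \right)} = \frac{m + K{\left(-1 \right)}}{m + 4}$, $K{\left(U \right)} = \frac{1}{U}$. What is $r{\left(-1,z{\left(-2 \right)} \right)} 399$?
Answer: $- \frac{665}{6} \approx -110.83$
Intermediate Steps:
$z{\left(m \right)} = \frac{-1 + m}{4 + m}$ ($z{\left(m \right)} = \frac{m + \frac{1}{-1}}{m + 4} = \frac{m - 1}{4 + m} = \frac{-1 + m}{4 + m}$)
$r{\left(Q,h \right)} = \frac{Q}{9} + \frac{h}{9}$ ($r{\left(Q,h \right)} = \frac{Q + h}{9} = \frac{Q}{9} + \frac{h}{9}$)
$r{\left(-1,z{\left(-2 \right)} \right)} 399 = \left(\frac{1}{9} \left(-1\right) + \frac{\frac{1}{4 - 2} \left(-1 - 2\right)}{9}\right) 399 = \left(- \frac{1}{9} + \frac{\frac{1}{2} \left(-3\right)}{9}\right) 399 = \left(- \frac{1}{9} + \frac{1}{9} \left(- \frac{3}{2}\right)\right) 399 = \left(- \frac{1}{9} - \frac{1}{6}\right) 399 = \left(- \frac{5}{18}\right) 399 = - \frac{665}{6}$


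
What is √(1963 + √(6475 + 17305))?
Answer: √(1963 + 2*√5945) ≈ 46.013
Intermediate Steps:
√(1963 + √(6475 + 17305)) = √(1963 + √23780) = √(1963 + 2*√5945)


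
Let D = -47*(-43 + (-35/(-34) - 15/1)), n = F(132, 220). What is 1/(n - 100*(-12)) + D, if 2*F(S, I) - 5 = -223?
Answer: 99323583/37094 ≈ 2677.6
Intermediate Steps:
F(S, I) = -109 (F(S, I) = 5/2 + (½)*(-223) = 5/2 - 223/2 = -109)
n = -109
D = 91039/34 (D = -47*(-43 + (-35*(-1/34) - 15*1)) = -47*(-43 + (35/34 - 15)) = -47*(-43 - 475/34) = -47*(-1937/34) = 91039/34 ≈ 2677.6)
1/(n - 100*(-12)) + D = 1/(-109 - 100*(-12)) + 91039/34 = 1/(-109 + 1200) + 91039/34 = 1/1091 + 91039/34 = 99323583/37094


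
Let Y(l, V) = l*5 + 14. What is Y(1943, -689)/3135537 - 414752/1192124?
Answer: -35802001873/103831914183 ≈ -0.34481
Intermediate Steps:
Y(l, V) = 14 + 5*l (Y(l, V) = 5*l + 14 = 14 + 5*l)
Y(1943, -689)/3135537 - 414752/1192124 = (14 + 5*1943)/3135537 - 414752/1192124 = (14 + 9715)*(1/3135537) - 414752*1/1192124 = 9729*(1/3135537) - 103688/298031 = 1081/348393 - 103688/298031 = -35802001873/103831914183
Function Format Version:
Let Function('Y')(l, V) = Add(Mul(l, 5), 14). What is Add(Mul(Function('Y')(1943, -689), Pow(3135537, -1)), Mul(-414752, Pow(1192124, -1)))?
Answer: Rational(-35802001873, 103831914183) ≈ -0.34481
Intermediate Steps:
Function('Y')(l, V) = Add(14, Mul(5, l)) (Function('Y')(l, V) = Add(Mul(5, l), 14) = Add(14, Mul(5, l)))
Add(Mul(Function('Y')(1943, -689), Pow(3135537, -1)), Mul(-414752, Pow(1192124, -1))) = Add(Mul(Add(14, Mul(5, 1943)), Pow(3135537, -1)), Mul(-414752, Pow(1192124, -1))) = Add(Mul(Add(14, 9715), Rational(1, 3135537)), Mul(-414752, Rational(1, 1192124))) = Add(Mul(9729, Rational(1, 3135537)), Rational(-103688, 298031)) = Add(Rational(1081, 348393), Rational(-103688, 298031)) = Rational(-35802001873, 103831914183)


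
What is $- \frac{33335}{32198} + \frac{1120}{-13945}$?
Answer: $- \frac{100183667}{89800222} \approx -1.1156$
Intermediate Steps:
$- \frac{33335}{32198} + \frac{1120}{-13945} = \left(-33335\right) \frac{1}{32198} + 1120 \left(- \frac{1}{13945}\right) = - \frac{33335}{32198} - \frac{224}{2789} = - \frac{100183667}{89800222}$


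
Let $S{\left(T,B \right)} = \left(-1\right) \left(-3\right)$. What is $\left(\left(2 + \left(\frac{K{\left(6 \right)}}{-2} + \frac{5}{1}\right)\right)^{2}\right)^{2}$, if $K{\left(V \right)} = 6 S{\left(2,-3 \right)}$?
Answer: $16$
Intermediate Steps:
$S{\left(T,B \right)} = 3$
$K{\left(V \right)} = 18$ ($K{\left(V \right)} = 6 \cdot 3 = 18$)
$\left(\left(2 + \left(\frac{K{\left(6 \right)}}{-2} + \frac{5}{1}\right)\right)^{2}\right)^{2} = \left(\left(2 + \left(\frac{18}{-2} + \frac{5}{1}\right)\right)^{2}\right)^{2} = \left(\left(2 + \left(18 \left(- \frac{1}{2}\right) + 5 \cdot 1\right)\right)^{2}\right)^{2} = \left(\left(2 + \left(-9 + 5\right)\right)^{2}\right)^{2} = \left(\left(2 - 4\right)^{2}\right)^{2} = \left(\left(-2\right)^{2}\right)^{2} = 4^{2} = 16$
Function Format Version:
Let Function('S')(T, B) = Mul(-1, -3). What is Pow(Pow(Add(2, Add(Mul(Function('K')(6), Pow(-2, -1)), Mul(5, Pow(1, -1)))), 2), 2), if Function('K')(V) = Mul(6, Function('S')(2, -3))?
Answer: 16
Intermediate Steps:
Function('S')(T, B) = 3
Function('K')(V) = 18 (Function('K')(V) = Mul(6, 3) = 18)
Pow(Pow(Add(2, Add(Mul(Function('K')(6), Pow(-2, -1)), Mul(5, Pow(1, -1)))), 2), 2) = Pow(Pow(Add(2, Add(Mul(18, Pow(-2, -1)), Mul(5, Pow(1, -1)))), 2), 2) = Pow(Pow(Add(2, Add(Mul(18, Rational(-1, 2)), Mul(5, 1))), 2), 2) = Pow(Pow(Add(2, Add(-9, 5)), 2), 2) = Pow(Pow(Add(2, -4), 2), 2) = Pow(Pow(-2, 2), 2) = Pow(4, 2) = 16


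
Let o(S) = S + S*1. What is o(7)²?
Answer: 196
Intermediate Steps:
o(S) = 2*S (o(S) = S + S = 2*S)
o(7)² = (2*7)² = 14² = 196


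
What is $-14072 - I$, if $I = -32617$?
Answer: $18545$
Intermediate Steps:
$-14072 - I = -14072 - -32617 = -14072 + 32617 = 18545$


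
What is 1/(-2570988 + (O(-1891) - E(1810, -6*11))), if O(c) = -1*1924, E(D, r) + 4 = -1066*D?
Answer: -1/643448 ≈ -1.5541e-6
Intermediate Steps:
E(D, r) = -4 - 1066*D
O(c) = -1924
1/(-2570988 + (O(-1891) - E(1810, -6*11))) = 1/(-2570988 + (-1924 - (-4 - 1066*1810))) = 1/(-2570988 + (-1924 - (-4 - 1929460))) = 1/(-2570988 + (-1924 - 1*(-1929464))) = 1/(-2570988 + (-1924 + 1929464)) = 1/(-2570988 + 1927540) = 1/(-643448) = -1/643448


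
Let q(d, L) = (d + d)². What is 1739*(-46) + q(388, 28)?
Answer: 522182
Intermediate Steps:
q(d, L) = 4*d² (q(d, L) = (2*d)² = 4*d²)
1739*(-46) + q(388, 28) = 1739*(-46) + 4*388² = -79994 + 4*150544 = -79994 + 602176 = 522182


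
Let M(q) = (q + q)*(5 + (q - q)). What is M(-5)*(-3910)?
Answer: 195500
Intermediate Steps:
M(q) = 10*q (M(q) = (2*q)*(5 + 0) = (2*q)*5 = 10*q)
M(-5)*(-3910) = (10*(-5))*(-3910) = -50*(-3910) = 195500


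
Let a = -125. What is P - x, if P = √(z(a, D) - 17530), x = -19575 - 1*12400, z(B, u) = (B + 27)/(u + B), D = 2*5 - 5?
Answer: 31975 + I*√15776265/30 ≈ 31975.0 + 132.4*I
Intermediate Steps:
D = 5 (D = 10 - 5 = 5)
z(B, u) = (27 + B)/(B + u)
x = -31975 (x = -19575 - 12400 = -31975)
P = I*√15776265/30 (P = √((27 - 125)/(-125 + 5) - 17530) = √(-98/(-120) - 17530) = √(-1/120*(-98) - 17530) = √(49/60 - 17530) = √(-1051751/60) = I*√15776265/30 ≈ 132.4*I)
P - x = I*√15776265/30 - 1*(-31975) = I*√15776265/30 + 31975 = 31975 + I*√15776265/30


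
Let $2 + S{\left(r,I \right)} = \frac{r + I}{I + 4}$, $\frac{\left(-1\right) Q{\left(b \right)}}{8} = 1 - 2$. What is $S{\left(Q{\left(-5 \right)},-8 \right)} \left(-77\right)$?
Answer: $154$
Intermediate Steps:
$Q{\left(b \right)} = 8$ ($Q{\left(b \right)} = - 8 \left(1 - 2\right) = \left(-8\right) \left(-1\right) = 8$)
$S{\left(r,I \right)} = -2 + \frac{I + r}{4 + I}$ ($S{\left(r,I \right)} = -2 + \frac{r + I}{I + 4} = -2 + \frac{I + r}{4 + I}$)
$S{\left(Q{\left(-5 \right)},-8 \right)} \left(-77\right) = \frac{-8 + 8 - -8}{4 - 8} \left(-77\right) = \frac{-8 + 8 + 8}{-4} \left(-77\right) = \left(- \frac{1}{4}\right) 8 \left(-77\right) = \left(-2\right) \left(-77\right) = 154$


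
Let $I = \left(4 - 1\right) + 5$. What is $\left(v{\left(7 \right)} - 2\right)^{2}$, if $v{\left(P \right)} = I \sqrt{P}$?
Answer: $452 - 32 \sqrt{7} \approx 367.34$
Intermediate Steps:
$I = 8$ ($I = 3 + 5 = 8$)
$v{\left(P \right)} = 8 \sqrt{P}$
$\left(v{\left(7 \right)} - 2\right)^{2} = \left(8 \sqrt{7} - 2\right)^{2} = \left(-2 + 8 \sqrt{7}\right)^{2}$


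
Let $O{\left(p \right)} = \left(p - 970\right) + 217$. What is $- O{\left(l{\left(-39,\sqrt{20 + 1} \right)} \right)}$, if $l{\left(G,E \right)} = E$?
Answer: $753 - \sqrt{21} \approx 748.42$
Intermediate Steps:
$O{\left(p \right)} = -753 + p$ ($O{\left(p \right)} = \left(-970 + p\right) + 217 = -753 + p$)
$- O{\left(l{\left(-39,\sqrt{20 + 1} \right)} \right)} = - (-753 + \sqrt{20 + 1}) = - (-753 + \sqrt{21}) = 753 - \sqrt{21}$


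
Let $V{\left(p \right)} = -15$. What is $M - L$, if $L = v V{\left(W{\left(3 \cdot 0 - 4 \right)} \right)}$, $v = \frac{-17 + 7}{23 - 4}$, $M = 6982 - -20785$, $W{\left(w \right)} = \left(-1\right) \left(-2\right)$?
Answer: $\frac{527423}{19} \approx 27759.0$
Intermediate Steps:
$W{\left(w \right)} = 2$
$M = 27767$ ($M = 6982 + 20785 = 27767$)
$v = - \frac{10}{19} \approx -0.52632$
$L = \frac{150}{19}$ ($L = \left(- \frac{10}{19}\right) \left(-15\right) = \frac{150}{19} \approx 7.8947$)
$M - L = 27767 - \frac{150}{19} = \frac{527423}{19}$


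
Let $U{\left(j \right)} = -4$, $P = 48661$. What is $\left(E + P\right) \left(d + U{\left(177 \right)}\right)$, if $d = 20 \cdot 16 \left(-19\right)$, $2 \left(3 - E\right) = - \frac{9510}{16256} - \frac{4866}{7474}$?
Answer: $- \frac{4496548907900907}{15187168} \approx -2.9608 \cdot 10^{8}$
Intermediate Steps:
$E = \frac{219790875}{60748672}$ ($E = 3 - \frac{- \frac{9510}{16256} - \frac{4866}{7474}}{2} = 3 - \frac{\left(-9510\right) \frac{1}{16256} - \frac{2433}{3737}}{2} = 3 - \frac{- \frac{4755}{8128} - \frac{2433}{3737}}{2} = 3 - - \frac{37544859}{60748672} = 3 + \frac{37544859}{60748672} = \frac{219790875}{60748672} \approx 3.618$)
$d = -6080$ ($d = 320 \left(-19\right) = -6080$)
$\left(E + P\right) \left(d + U{\left(177 \right)}\right) = \left(\frac{219790875}{60748672} + 48661\right) \left(-6080 - 4\right) = \frac{2956310919067}{60748672} \left(-6084\right) = - \frac{4496548907900907}{15187168}$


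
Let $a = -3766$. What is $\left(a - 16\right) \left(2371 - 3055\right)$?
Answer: $2586888$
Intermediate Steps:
$\left(a - 16\right) \left(2371 - 3055\right) = \left(-3766 - 16\right) \left(2371 - 3055\right) = \left(-3782\right) \left(-684\right) = 2586888$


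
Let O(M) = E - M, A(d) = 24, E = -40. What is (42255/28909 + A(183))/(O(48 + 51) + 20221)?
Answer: 245357/193516846 ≈ 0.0012679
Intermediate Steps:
O(M) = -40 - M
(42255/28909 + A(183))/(O(48 + 51) + 20221) = (42255/28909 + 24)/((-40 - (48 + 51)) + 20221) = (42255*(1/28909) + 24)/((-40 - 1*99) + 20221) = (42255/28909 + 24)/((-40 - 99) + 20221) = 736071/(28909*(-139 + 20221)) = (736071/28909)/20082 = (736071/28909)*(1/20082) = 245357/193516846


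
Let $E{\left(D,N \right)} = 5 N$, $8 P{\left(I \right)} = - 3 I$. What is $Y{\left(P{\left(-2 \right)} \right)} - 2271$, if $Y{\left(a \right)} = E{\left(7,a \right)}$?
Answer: $- \frac{9069}{4} \approx -2267.3$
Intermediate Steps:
$P{\left(I \right)} = - \frac{3 I}{8}$ ($P{\left(I \right)} = \frac{\left(-3\right) I}{8} = - \frac{3 I}{8}$)
$Y{\left(a \right)} = 5 a$
$Y{\left(P{\left(-2 \right)} \right)} - 2271 = 5 \left(\left(- \frac{3}{8}\right) \left(-2\right)\right) - 2271 = 5 \cdot \frac{3}{4} - 2271 = \frac{15}{4} - 2271 = - \frac{9069}{4}$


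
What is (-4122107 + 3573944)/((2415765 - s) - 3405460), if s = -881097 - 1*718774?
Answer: -26103/29056 ≈ -0.89837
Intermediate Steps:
s = -1599871 (s = -881097 - 718774 = -1599871)
(-4122107 + 3573944)/((2415765 - s) - 3405460) = (-4122107 + 3573944)/((2415765 - 1*(-1599871)) - 3405460) = -548163/((2415765 + 1599871) - 3405460) = -548163/(4015636 - 3405460) = -548163/610176 = -548163*1/610176 = -26103/29056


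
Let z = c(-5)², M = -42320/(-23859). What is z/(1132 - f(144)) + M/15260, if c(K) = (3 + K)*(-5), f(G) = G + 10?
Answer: 303751858/2967319971 ≈ 0.10237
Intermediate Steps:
M = 42320/23859 (M = -42320*(-1/23859) = 42320/23859 ≈ 1.7738)
f(G) = 10 + G
c(K) = -15 - 5*K
z = 100 (z = (-15 - 5*(-5))² = (-15 + 25)² = 10² = 100)
z/(1132 - f(144)) + M/15260 = 100/(1132 - (10 + 144)) + (42320/23859)/15260 = 100/(1132 - 1*154) + (42320/23859)*(1/15260) = 100/(1132 - 154) + 2116/18204417 = 100/978 + 2116/18204417 = 100*(1/978) + 2116/18204417 = 50/489 + 2116/18204417 = 303751858/2967319971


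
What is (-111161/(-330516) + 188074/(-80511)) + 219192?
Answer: 1944227992202293/8870057892 ≈ 2.1919e+5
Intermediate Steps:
(-111161/(-330516) + 188074/(-80511)) + 219192 = (-111161*(-1/330516) + 188074*(-1/80511)) + 219192 = (111161/330516 - 188074/80511) + 219192 = -17737260971/8870057892 + 219192 = 1944227992202293/8870057892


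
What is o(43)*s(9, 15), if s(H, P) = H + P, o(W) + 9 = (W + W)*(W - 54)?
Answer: -22920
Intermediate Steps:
o(W) = -9 + 2*W*(-54 + W) (o(W) = -9 + (W + W)*(W - 54) = -9 + (2*W)*(-54 + W) = -9 + 2*W*(-54 + W))
o(43)*s(9, 15) = (-9 - 108*43 + 2*43**2)*(9 + 15) = (-9 - 4644 + 2*1849)*24 = (-9 - 4644 + 3698)*24 = -955*24 = -22920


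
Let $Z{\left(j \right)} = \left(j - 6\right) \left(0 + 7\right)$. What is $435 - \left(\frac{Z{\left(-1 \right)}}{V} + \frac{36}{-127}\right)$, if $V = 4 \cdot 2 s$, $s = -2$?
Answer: $\frac{878273}{2032} \approx 432.22$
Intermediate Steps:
$V = -16$ ($V = 4 \cdot 2 \left(-2\right) = 8 \left(-2\right) = -16$)
$Z{\left(j \right)} = -42 + 7 j$ ($Z{\left(j \right)} = \left(-6 + j\right) 7 = -42 + 7 j$)
$435 - \left(\frac{Z{\left(-1 \right)}}{V} + \frac{36}{-127}\right) = 435 - \left(\frac{-42 + 7 \left(-1\right)}{-16} + \frac{36}{-127}\right) = 435 - \left(\left(-42 - 7\right) \left(- \frac{1}{16}\right) + 36 \left(- \frac{1}{127}\right)\right) = 435 - \left(\left(-49\right) \left(- \frac{1}{16}\right) - \frac{36}{127}\right) = 435 - \left(\frac{49}{16} - \frac{36}{127}\right) = 435 - \frac{5647}{2032} = \frac{878273}{2032}$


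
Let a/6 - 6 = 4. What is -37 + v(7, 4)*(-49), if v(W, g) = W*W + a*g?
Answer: -14198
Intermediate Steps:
a = 60 (a = 36 + 6*4 = 36 + 24 = 60)
v(W, g) = W² + 60*g (v(W, g) = W*W + 60*g = W² + 60*g)
-37 + v(7, 4)*(-49) = -37 + (7² + 60*4)*(-49) = -37 + (49 + 240)*(-49) = -37 + 289*(-49) = -37 - 14161 = -14198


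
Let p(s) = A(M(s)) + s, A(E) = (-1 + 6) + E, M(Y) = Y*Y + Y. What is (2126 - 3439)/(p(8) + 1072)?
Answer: -101/89 ≈ -1.1348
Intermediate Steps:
M(Y) = Y + Y² (M(Y) = Y² + Y = Y + Y²)
A(E) = 5 + E
p(s) = 5 + s + s*(1 + s) (p(s) = (5 + s*(1 + s)) + s = 5 + s + s*(1 + s))
(2126 - 3439)/(p(8) + 1072) = (2126 - 3439)/((5 + 8 + 8*(1 + 8)) + 1072) = -1313/((5 + 8 + 8*9) + 1072) = -1313/((5 + 8 + 72) + 1072) = -1313/(85 + 1072) = -1313/1157 = -1313*1/1157 = -101/89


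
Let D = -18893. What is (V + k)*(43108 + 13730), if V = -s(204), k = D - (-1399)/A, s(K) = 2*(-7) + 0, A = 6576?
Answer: -1176043631065/1096 ≈ -1.0730e+9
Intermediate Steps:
s(K) = -14 (s(K) = -14 + 0 = -14)
k = -124238969/6576 (k = -18893 - (-1399)/6576 = -18893 - 1*(-1399/6576) = -18893 + 1399/6576 = -124238969/6576 ≈ -18893.)
V = 14 (V = -1*(-14) = 14)
(V + k)*(43108 + 13730) = (14 - 124238969/6576)*(43108 + 13730) = -124146905/6576*56838 = -1176043631065/1096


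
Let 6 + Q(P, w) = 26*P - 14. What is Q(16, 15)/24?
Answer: 33/2 ≈ 16.500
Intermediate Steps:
Q(P, w) = -20 + 26*P (Q(P, w) = -6 + (26*P - 14) = -6 + (-14 + 26*P) = -20 + 26*P)
Q(16, 15)/24 = (-20 + 26*16)/24 = (-20 + 416)/24 = (1/24)*396 = 33/2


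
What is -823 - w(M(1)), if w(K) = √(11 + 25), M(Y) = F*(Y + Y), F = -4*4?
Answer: -829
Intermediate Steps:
F = -16
M(Y) = -32*Y (M(Y) = -16*(Y + Y) = -32*Y)
w(K) = 6 (w(K) = √36 = 6)
-823 - w(M(1)) = -823 - 1*6 = -823 - 6 = -829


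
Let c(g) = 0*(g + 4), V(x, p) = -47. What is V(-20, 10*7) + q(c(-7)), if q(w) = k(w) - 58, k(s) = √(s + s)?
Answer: -105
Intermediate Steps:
k(s) = √2*√s (k(s) = √(2*s) = √2*√s)
c(g) = 0 (c(g) = 0*(4 + g) = 0)
q(w) = -58 + √2*√w (q(w) = √2*√w - 58 = -58 + √2*√w)
V(-20, 10*7) + q(c(-7)) = -47 + (-58 + √2*√0) = -47 + (-58 + √2*0) = -47 + (-58 + 0) = -47 - 58 = -105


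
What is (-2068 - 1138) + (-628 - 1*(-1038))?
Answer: -2796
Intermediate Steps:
(-2068 - 1138) + (-628 - 1*(-1038)) = -3206 + (-628 + 1038) = -3206 + 410 = -2796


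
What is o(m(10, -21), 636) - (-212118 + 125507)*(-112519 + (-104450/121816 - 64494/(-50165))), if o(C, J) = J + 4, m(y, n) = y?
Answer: -29776413794670759683/3055449820 ≈ -9.7454e+9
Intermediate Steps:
o(C, J) = 4 + J
o(m(10, -21), 636) - (-212118 + 125507)*(-112519 + (-104450/121816 - 64494/(-50165))) = (4 + 636) - (-212118 + 125507)*(-112519 + (-104450/121816 - 64494/(-50165))) = 640 - (-86611)*(-112519 + (-104450*1/121816 - 64494*(-1/50165))) = 640 - (-86611)*(-112519 + (-52225/60908 + 64494/50165)) = 640 - (-86611)*(-112519 + 1308333427/3055449820) = 640 - (-86611)*(-343794849963153)/3055449820 = 640 - 1*29776415750158644483/3055449820 = 640 - 29776415750158644483/3055449820 = -29776413794670759683/3055449820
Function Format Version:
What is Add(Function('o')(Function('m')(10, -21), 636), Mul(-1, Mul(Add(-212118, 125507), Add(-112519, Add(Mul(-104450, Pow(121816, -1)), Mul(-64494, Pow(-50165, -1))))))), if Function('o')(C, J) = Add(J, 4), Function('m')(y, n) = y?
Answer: Rational(-29776413794670759683, 3055449820) ≈ -9.7454e+9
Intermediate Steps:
Function('o')(C, J) = Add(4, J)
Add(Function('o')(Function('m')(10, -21), 636), Mul(-1, Mul(Add(-212118, 125507), Add(-112519, Add(Mul(-104450, Pow(121816, -1)), Mul(-64494, Pow(-50165, -1))))))) = Add(Add(4, 636), Mul(-1, Mul(Add(-212118, 125507), Add(-112519, Add(Mul(-104450, Pow(121816, -1)), Mul(-64494, Pow(-50165, -1))))))) = Add(640, Mul(-1, Mul(-86611, Add(-112519, Add(Mul(-104450, Rational(1, 121816)), Mul(-64494, Rational(-1, 50165))))))) = Add(640, Mul(-1, Mul(-86611, Add(-112519, Add(Rational(-52225, 60908), Rational(64494, 50165)))))) = Add(640, Mul(-1, Mul(-86611, Add(-112519, Rational(1308333427, 3055449820))))) = Add(640, Mul(-1, Mul(-86611, Rational(-343794849963153, 3055449820)))) = Add(640, Mul(-1, Rational(29776415750158644483, 3055449820))) = Add(640, Rational(-29776415750158644483, 3055449820)) = Rational(-29776413794670759683, 3055449820)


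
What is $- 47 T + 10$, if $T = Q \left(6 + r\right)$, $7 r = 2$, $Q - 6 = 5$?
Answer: $- \frac{22678}{7} \approx -3239.7$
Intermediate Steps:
$Q = 11$ ($Q = 6 + 5 = 11$)
$r = \frac{2}{7}$ ($r = \frac{1}{7} \cdot 2 = \frac{2}{7} \approx 0.28571$)
$T = \frac{484}{7}$ ($T = 11 \left(6 + \frac{2}{7}\right) = 11 \cdot \frac{44}{7} = \frac{484}{7} \approx 69.143$)
$- 47 T + 10 = \left(-47\right) \frac{484}{7} + 10 = - \frac{22748}{7} + 10 = - \frac{22678}{7}$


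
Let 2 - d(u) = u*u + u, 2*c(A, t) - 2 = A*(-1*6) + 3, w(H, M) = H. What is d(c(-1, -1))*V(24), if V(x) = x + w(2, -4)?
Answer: -1755/2 ≈ -877.50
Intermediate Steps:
V(x) = 2 + x (V(x) = x + 2 = 2 + x)
c(A, t) = 5/2 - 3*A (c(A, t) = 1 + (A*(-1*6) + 3)/2 = 1 + (A*(-6) + 3)/2 = 1 + (-6*A + 3)/2 = 1 + (3 - 6*A)/2 = 1 + (3/2 - 3*A) = 5/2 - 3*A)
d(u) = 2 - u - u² (d(u) = 2 - (u*u + u) = 2 - (u² + u) = 2 - (u + u²) = 2 + (-u - u²) = 2 - u - u²)
d(c(-1, -1))*V(24) = (2 - (5/2 - 3*(-1)) - (5/2 - 3*(-1))²)*(2 + 24) = (2 - (5/2 + 3) - (5/2 + 3)²)*26 = (2 - 1*11/2 - (11/2)²)*26 = (2 - 11/2 - 1*121/4)*26 = (2 - 11/2 - 121/4)*26 = -135/4*26 = -1755/2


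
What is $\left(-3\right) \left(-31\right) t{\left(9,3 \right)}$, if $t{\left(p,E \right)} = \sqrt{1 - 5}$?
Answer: $186 i \approx 186.0 i$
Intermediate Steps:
$t{\left(p,E \right)} = 2 i$ ($t{\left(p,E \right)} = \sqrt{-4} = 2 i$)
$\left(-3\right) \left(-31\right) t{\left(9,3 \right)} = \left(-3\right) \left(-31\right) 2 i = 93 \cdot 2 i = 186 i$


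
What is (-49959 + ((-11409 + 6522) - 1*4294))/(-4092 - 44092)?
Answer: 14785/12046 ≈ 1.2274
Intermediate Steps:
(-49959 + ((-11409 + 6522) - 1*4294))/(-4092 - 44092) = (-49959 + (-4887 - 4294))/(-48184) = (-49959 - 9181)*(-1/48184) = -59140*(-1/48184) = 14785/12046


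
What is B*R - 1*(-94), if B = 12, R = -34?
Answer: -314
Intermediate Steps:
B*R - 1*(-94) = 12*(-34) - 1*(-94) = -408 + 94 = -314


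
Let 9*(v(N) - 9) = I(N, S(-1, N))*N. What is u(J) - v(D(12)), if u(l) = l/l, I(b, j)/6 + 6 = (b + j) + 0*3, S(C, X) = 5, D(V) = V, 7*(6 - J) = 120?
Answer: -96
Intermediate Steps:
J = -78/7 (J = 6 - ⅐*120 = 6 - 120/7 = -78/7 ≈ -11.143)
I(b, j) = -36 + 6*b + 6*j (I(b, j) = -36 + 6*((b + j) + 0*3) = -36 + 6*((b + j) + 0) = -36 + 6*(b + j) = -36 + (6*b + 6*j) = -36 + 6*b + 6*j)
v(N) = 9 + N*(-6 + 6*N)/9 (v(N) = 9 + ((-36 + 6*N + 6*5)*N)/9 = 9 + ((-36 + 6*N + 30)*N)/9 = 9 + ((-6 + 6*N)*N)/9 = 9 + (N*(-6 + 6*N))/9 = 9 + N*(-6 + 6*N)/9)
u(l) = 1
u(J) - v(D(12)) = 1 - (9 + (⅔)*12*(-1 + 12)) = 1 - (9 + (⅔)*12*11) = 1 - (9 + 88) = 1 - 1*97 = 1 - 97 = -96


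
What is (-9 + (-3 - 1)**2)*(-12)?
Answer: -84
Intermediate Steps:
(-9 + (-3 - 1)**2)*(-12) = (-9 + (-4)**2)*(-12) = (-9 + 16)*(-12) = 7*(-12) = -84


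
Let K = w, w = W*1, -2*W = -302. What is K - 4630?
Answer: -4479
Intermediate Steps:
W = 151 (W = -½*(-302) = 151)
w = 151 (w = 151*1 = 151)
K = 151
K - 4630 = 151 - 4630 = -4479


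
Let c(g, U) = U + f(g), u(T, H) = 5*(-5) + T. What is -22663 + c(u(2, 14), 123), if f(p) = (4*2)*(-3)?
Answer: -22564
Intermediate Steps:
f(p) = -24 (f(p) = 8*(-3) = -24)
u(T, H) = -25 + T
c(g, U) = -24 + U (c(g, U) = U - 24 = -24 + U)
-22663 + c(u(2, 14), 123) = -22663 + (-24 + 123) = -22663 + 99 = -22564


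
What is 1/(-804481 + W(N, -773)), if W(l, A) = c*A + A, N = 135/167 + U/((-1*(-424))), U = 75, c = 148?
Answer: -1/919658 ≈ -1.0874e-6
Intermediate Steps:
N = 69765/70808 (N = 135/167 + 75/((-1*(-424))) = 135*(1/167) + 75/424 = 135/167 + 75*(1/424) = 135/167 + 75/424 = 69765/70808 ≈ 0.98527)
W(l, A) = 149*A (W(l, A) = 148*A + A = 149*A)
1/(-804481 + W(N, -773)) = 1/(-804481 + 149*(-773)) = 1/(-804481 - 115177) = 1/(-919658) = -1/919658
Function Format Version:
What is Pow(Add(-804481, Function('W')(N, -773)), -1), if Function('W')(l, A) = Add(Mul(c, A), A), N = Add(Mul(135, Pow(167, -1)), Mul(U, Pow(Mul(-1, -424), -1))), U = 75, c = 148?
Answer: Rational(-1, 919658) ≈ -1.0874e-6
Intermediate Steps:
N = Rational(69765, 70808) (N = Add(Mul(135, Pow(167, -1)), Mul(75, Pow(Mul(-1, -424), -1))) = Add(Mul(135, Rational(1, 167)), Mul(75, Pow(424, -1))) = Add(Rational(135, 167), Mul(75, Rational(1, 424))) = Add(Rational(135, 167), Rational(75, 424)) = Rational(69765, 70808) ≈ 0.98527)
Function('W')(l, A) = Mul(149, A) (Function('W')(l, A) = Add(Mul(148, A), A) = Mul(149, A))
Pow(Add(-804481, Function('W')(N, -773)), -1) = Pow(Add(-804481, Mul(149, -773)), -1) = Pow(Add(-804481, -115177), -1) = Pow(-919658, -1) = Rational(-1, 919658)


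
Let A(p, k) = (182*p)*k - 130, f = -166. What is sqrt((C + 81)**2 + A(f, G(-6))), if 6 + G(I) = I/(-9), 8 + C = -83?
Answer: sqrt(1449906)/3 ≈ 401.37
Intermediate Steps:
C = -91 (C = -8 - 83 = -91)
G(I) = -6 - I/9 (G(I) = -6 + I/(-9) = -6 + I*(-1/9) = -6 - I/9)
A(p, k) = -130 + 182*k*p (A(p, k) = 182*k*p - 130 = -130 + 182*k*p)
sqrt((C + 81)**2 + A(f, G(-6))) = sqrt((-91 + 81)**2 + (-130 + 182*(-6 - 1/9*(-6))*(-166))) = sqrt((-10)**2 + (-130 + 182*(-6 + 2/3)*(-166))) = sqrt(100 + (-130 + 182*(-16/3)*(-166))) = sqrt(100 + (-130 + 483392/3)) = sqrt(100 + 483002/3) = sqrt(483302/3) = sqrt(1449906)/3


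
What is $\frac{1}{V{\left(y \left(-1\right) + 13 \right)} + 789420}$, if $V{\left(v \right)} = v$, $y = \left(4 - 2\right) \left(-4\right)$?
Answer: $\frac{1}{789441} \approx 1.2667 \cdot 10^{-6}$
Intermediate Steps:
$y = -8$ ($y = 2 \left(-4\right) = -8$)
$\frac{1}{V{\left(y \left(-1\right) + 13 \right)} + 789420} = \frac{1}{\left(\left(-8\right) \left(-1\right) + 13\right) + 789420} = \frac{1}{\left(8 + 13\right) + 789420} = \frac{1}{21 + 789420} = \frac{1}{789441}$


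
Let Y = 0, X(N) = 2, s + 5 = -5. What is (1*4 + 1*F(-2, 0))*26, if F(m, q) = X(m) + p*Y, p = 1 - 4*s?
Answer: 156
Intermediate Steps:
s = -10 (s = -5 - 5 = -10)
p = 41 (p = 1 - 4*(-10) = 1 + 40 = 41)
F(m, q) = 2 (F(m, q) = 2 + 41*0 = 2 + 0 = 2)
(1*4 + 1*F(-2, 0))*26 = (1*4 + 1*2)*26 = (4 + 2)*26 = 6*26 = 156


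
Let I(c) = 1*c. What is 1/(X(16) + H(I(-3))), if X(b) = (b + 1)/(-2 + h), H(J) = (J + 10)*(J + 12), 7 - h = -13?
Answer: 18/1151 ≈ 0.015639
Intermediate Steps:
I(c) = c
h = 20 (h = 7 - 1*(-13) = 7 + 13 = 20)
H(J) = (10 + J)*(12 + J)
X(b) = 1/18 + b/18 (X(b) = (b + 1)/(-2 + 20) = (1 + b)/18 = (1 + b)*(1/18) = 1/18 + b/18)
1/(X(16) + H(I(-3))) = 1/((1/18 + (1/18)*16) + (120 + (-3)**2 + 22*(-3))) = 1/((1/18 + 8/9) + (120 + 9 - 66)) = 1/(17/18 + 63) = 1/(1151/18) = 18/1151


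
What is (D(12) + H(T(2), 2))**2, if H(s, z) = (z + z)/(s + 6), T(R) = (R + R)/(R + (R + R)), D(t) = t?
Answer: 3969/25 ≈ 158.76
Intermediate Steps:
T(R) = 2/3 (T(R) = (2*R)/(R + 2*R) = (2*R)/((3*R)) = (2*R)*(1/(3*R)) = 2/3)
H(s, z) = 2*z/(6 + s) (H(s, z) = (2*z)/(6 + s) = 2*z/(6 + s))
(D(12) + H(T(2), 2))**2 = (12 + 2*2/(6 + 2/3))**2 = (12 + 2*2/(20/3))**2 = (12 + 2*2*(3/20))**2 = (12 + 3/5)**2 = (63/5)**2 = 3969/25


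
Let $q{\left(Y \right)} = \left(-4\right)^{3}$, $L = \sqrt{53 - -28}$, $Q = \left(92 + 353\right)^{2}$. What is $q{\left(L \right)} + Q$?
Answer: $197961$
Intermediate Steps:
$Q = 198025$ ($Q = 445^{2} = 198025$)
$L = 9$ ($L = \sqrt{53 + \left(-8 + 36\right)} = \sqrt{53 + 28} = \sqrt{81} = 9$)
$q{\left(Y \right)} = -64$
$q{\left(L \right)} + Q = -64 + 198025 = 197961$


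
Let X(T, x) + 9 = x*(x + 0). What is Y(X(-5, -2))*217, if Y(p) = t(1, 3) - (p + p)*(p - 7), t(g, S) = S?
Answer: -25389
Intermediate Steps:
X(T, x) = -9 + x**2 (X(T, x) = -9 + x*(x + 0) = -9 + x*x = -9 + x**2)
Y(p) = 3 - 2*p*(-7 + p) (Y(p) = 3 - (p + p)*(p - 7) = 3 - 2*p*(-7 + p))
Y(X(-5, -2))*217 = (3 - 2*(-9 + (-2)**2)**2 + 14*(-9 + (-2)**2))*217 = (3 - 2*(-9 + 4)**2 + 14*(-9 + 4))*217 = (3 - 2*(-5)**2 + 14*(-5))*217 = (3 - 2*25 - 70)*217 = (3 - 50 - 70)*217 = -117*217 = -25389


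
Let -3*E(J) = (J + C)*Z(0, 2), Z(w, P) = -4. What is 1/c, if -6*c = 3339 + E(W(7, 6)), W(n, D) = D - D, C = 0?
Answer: -2/1113 ≈ -0.0017969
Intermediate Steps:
W(n, D) = 0
E(J) = 4*J/3 (E(J) = -(J + 0)*(-4)/3 = -J*(-4)/3 = -(-4)*J/3 = 4*J/3)
c = -1113/2 (c = -(3339 + (4/3)*0)/6 = -(3339 + 0)/6 = -1/6*3339 = -1113/2 ≈ -556.50)
1/c = 1/(-1113/2) = -2/1113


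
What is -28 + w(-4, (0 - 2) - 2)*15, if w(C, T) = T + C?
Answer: -148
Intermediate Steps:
w(C, T) = C + T
-28 + w(-4, (0 - 2) - 2)*15 = -28 + (-4 + ((0 - 2) - 2))*15 = -28 + (-4 + (-2 - 2))*15 = -28 + (-4 - 4)*15 = -28 - 8*15 = -28 - 120 = -148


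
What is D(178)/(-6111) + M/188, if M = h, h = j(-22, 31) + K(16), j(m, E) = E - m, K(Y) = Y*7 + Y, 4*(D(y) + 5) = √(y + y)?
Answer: 1107031/1148868 - √89/12222 ≈ 0.96281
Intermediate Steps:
D(y) = -5 + √2*√y/4 (D(y) = -5 + √(y + y)/4 = -5 + √(2*y)/4 = -5 + (√2*√y)/4 = -5 + √2*√y/4)
K(Y) = 8*Y (K(Y) = 7*Y + Y = 8*Y)
h = 181 (h = (31 - 1*(-22)) + 8*16 = (31 + 22) + 128 = 53 + 128 = 181)
M = 181
D(178)/(-6111) + M/188 = (-5 + √2*√178/4)/(-6111) + 181/188 = (-5 + √89/2)*(-1/6111) + 181*(1/188) = (5/6111 - √89/12222) + 181/188 = 1107031/1148868 - √89/12222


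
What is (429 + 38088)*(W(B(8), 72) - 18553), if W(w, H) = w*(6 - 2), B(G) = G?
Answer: -713373357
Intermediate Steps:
W(w, H) = 4*w (W(w, H) = w*4 = 4*w)
(429 + 38088)*(W(B(8), 72) - 18553) = (429 + 38088)*(4*8 - 18553) = 38517*(32 - 18553) = 38517*(-18521) = -713373357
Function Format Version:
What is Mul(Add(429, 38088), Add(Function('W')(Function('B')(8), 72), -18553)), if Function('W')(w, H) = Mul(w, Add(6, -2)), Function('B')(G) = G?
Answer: -713373357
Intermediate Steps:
Function('W')(w, H) = Mul(4, w) (Function('W')(w, H) = Mul(w, 4) = Mul(4, w))
Mul(Add(429, 38088), Add(Function('W')(Function('B')(8), 72), -18553)) = Mul(Add(429, 38088), Add(Mul(4, 8), -18553)) = Mul(38517, Add(32, -18553)) = Mul(38517, -18521) = -713373357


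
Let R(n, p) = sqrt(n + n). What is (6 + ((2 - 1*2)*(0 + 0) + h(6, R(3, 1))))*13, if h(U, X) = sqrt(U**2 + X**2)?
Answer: 78 + 13*sqrt(42) ≈ 162.25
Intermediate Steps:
R(n, p) = sqrt(2)*sqrt(n) (R(n, p) = sqrt(2*n) = sqrt(2)*sqrt(n))
(6 + ((2 - 1*2)*(0 + 0) + h(6, R(3, 1))))*13 = (6 + ((2 - 1*2)*(0 + 0) + sqrt(6**2 + (sqrt(2)*sqrt(3))**2)))*13 = (6 + ((2 - 2)*0 + sqrt(36 + (sqrt(6))**2)))*13 = (6 + (0*0 + sqrt(36 + 6)))*13 = (6 + (0 + sqrt(42)))*13 = (6 + sqrt(42))*13 = 78 + 13*sqrt(42)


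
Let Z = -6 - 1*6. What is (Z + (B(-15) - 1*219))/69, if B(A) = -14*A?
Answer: -7/23 ≈ -0.30435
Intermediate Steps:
Z = -12 (Z = -6 - 6 = -12)
(Z + (B(-15) - 1*219))/69 = (-12 + (-14*(-15) - 1*219))/69 = (-12 + (210 - 219))/69 = (-12 - 9)/69 = (1/69)*(-21) = -7/23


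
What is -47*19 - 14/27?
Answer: -24125/27 ≈ -893.52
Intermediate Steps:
-47*19 - 14/27 = -893 - 14*1/27 = -893 - 14/27 = -24125/27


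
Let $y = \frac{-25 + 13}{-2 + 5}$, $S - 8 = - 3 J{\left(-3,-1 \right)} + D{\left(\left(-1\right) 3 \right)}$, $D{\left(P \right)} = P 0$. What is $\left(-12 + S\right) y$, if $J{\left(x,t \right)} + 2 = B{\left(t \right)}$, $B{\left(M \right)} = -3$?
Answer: $-44$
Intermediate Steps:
$J{\left(x,t \right)} = -5$ ($J{\left(x,t \right)} = -2 - 3 = -5$)
$D{\left(P \right)} = 0$
$S = 23$ ($S = 8 + \left(\left(-3\right) \left(-5\right) + 0\right) = 8 + \left(15 + 0\right) = 8 + 15 = 23$)
$y = -4$ ($y = - \frac{12}{3} = \left(-12\right) \frac{1}{3} = -4$)
$\left(-12 + S\right) y = \left(-12 + 23\right) \left(-4\right) = 11 \left(-4\right) = -44$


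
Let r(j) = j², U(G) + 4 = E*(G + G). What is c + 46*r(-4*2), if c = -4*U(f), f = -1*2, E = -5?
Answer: 2880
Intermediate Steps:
f = -2
U(G) = -4 - 10*G (U(G) = -4 - 5*(G + G) = -4 - 10*G)
c = -64 (c = -4*(-4 - 10*(-2)) = -4*(-4 + 20) = -4*16 = -64)
c + 46*r(-4*2) = -64 + 46*(-4*2)² = -64 + 46*(-8)² = -64 + 46*64 = -64 + 2944 = 2880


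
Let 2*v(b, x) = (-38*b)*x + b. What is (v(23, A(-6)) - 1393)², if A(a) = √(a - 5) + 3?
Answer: 20595589/4 + 2353245*I*√11 ≈ 5.1489e+6 + 7.8048e+6*I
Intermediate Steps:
A(a) = 3 + √(-5 + a) (A(a) = √(-5 + a) + 3 = 3 + √(-5 + a))
v(b, x) = b/2 - 19*b*x (v(b, x) = ((-38*b)*x + b)/2 = (-38*b*x + b)/2 = (b - 38*b*x)/2 = b/2 - 19*b*x)
(v(23, A(-6)) - 1393)² = ((½)*23*(1 - 38*(3 + √(-5 - 6))) - 1393)² = ((½)*23*(1 - 38*(3 + √(-11))) - 1393)² = ((½)*23*(1 - 38*(3 + I*√11)) - 1393)² = ((½)*23*(1 + (-114 - 38*I*√11)) - 1393)² = ((½)*23*(-113 - 38*I*√11) - 1393)² = ((-2599/2 - 437*I*√11) - 1393)² = (-5385/2 - 437*I*√11)²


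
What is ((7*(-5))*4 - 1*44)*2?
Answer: -368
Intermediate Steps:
((7*(-5))*4 - 1*44)*2 = (-35*4 - 44)*2 = (-140 - 44)*2 = -184*2 = -368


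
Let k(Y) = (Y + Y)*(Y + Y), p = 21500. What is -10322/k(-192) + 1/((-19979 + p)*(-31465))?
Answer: -9148021459/130684968960 ≈ -0.070001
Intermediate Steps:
k(Y) = 4*Y² (k(Y) = (2*Y)*(2*Y) = 4*Y²)
-10322/k(-192) + 1/((-19979 + p)*(-31465)) = -10322/(4*(-192)²) + 1/((-19979 + 21500)*(-31465)) = -10322/(4*36864) - 1/31465/1521 = -10322/147456 + (1/1521)*(-1/31465) = -10322*1/147456 - 1/47858265 = -5161/73728 - 1/47858265 = -9148021459/130684968960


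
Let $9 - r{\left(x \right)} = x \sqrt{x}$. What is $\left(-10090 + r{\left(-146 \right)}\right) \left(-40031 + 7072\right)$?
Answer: $332259679 - 4812014 i \sqrt{146} \approx 3.3226 \cdot 10^{8} - 5.8144 \cdot 10^{7} i$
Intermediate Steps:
$r{\left(x \right)} = 9 - x^{\frac{3}{2}}$ ($r{\left(x \right)} = 9 - x \sqrt{x} = 9 - x^{\frac{3}{2}}$)
$\left(-10090 + r{\left(-146 \right)}\right) \left(-40031 + 7072\right) = \left(-10090 + \left(9 - \left(-146\right)^{\frac{3}{2}}\right)\right) \left(-40031 + 7072\right) = \left(-10090 + \left(9 - - 146 i \sqrt{146}\right)\right) \left(-32959\right) = \left(-10090 + \left(9 + 146 i \sqrt{146}\right)\right) \left(-32959\right) = \left(-10081 + 146 i \sqrt{146}\right) \left(-32959\right) = 332259679 - 4812014 i \sqrt{146}$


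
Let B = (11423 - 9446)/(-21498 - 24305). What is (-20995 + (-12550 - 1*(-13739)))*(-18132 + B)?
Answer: 16448922077238/45803 ≈ 3.5912e+8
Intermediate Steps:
B = -1977/45803 (B = 1977/(-45803) = 1977*(-1/45803) = -1977/45803 ≈ -0.043163)
(-20995 + (-12550 - 1*(-13739)))*(-18132 + B) = (-20995 + (-12550 - 1*(-13739)))*(-18132 - 1977/45803) = (-20995 + (-12550 + 13739))*(-830501973/45803) = (-20995 + 1189)*(-830501973/45803) = -19806*(-830501973/45803) = 16448922077238/45803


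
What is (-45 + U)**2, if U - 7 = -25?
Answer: 3969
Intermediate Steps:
U = -18 (U = 7 - 25 = -18)
(-45 + U)**2 = (-45 - 18)**2 = (-63)**2 = 3969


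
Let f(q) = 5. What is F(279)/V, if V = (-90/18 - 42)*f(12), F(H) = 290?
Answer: -58/47 ≈ -1.2340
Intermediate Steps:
V = -235 (V = (-90/18 - 42)*5 = (-90*1/18 - 42)*5 = (-5 - 42)*5 = -47*5 = -235)
F(279)/V = 290/(-235) = 290*(-1/235) = -58/47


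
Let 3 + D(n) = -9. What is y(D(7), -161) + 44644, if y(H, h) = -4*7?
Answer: 44616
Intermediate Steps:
D(n) = -12 (D(n) = -3 - 9 = -12)
y(H, h) = -28
y(D(7), -161) + 44644 = -28 + 44644 = 44616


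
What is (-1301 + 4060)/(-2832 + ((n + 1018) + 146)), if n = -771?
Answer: -2759/2439 ≈ -1.1312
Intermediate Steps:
(-1301 + 4060)/(-2832 + ((n + 1018) + 146)) = (-1301 + 4060)/(-2832 + ((-771 + 1018) + 146)) = 2759/(-2832 + (247 + 146)) = 2759/(-2832 + 393) = 2759/(-2439) = 2759*(-1/2439) = -2759/2439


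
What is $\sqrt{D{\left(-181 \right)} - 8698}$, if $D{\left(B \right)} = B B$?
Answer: $\sqrt{24063} \approx 155.12$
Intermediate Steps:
$D{\left(B \right)} = B^{2}$
$\sqrt{D{\left(-181 \right)} - 8698} = \sqrt{\left(-181\right)^{2} - 8698} = \sqrt{32761 - 8698} = \sqrt{24063}$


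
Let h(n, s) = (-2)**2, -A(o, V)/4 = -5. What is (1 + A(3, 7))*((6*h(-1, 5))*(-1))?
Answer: -504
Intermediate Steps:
A(o, V) = 20 (A(o, V) = -4*(-5) = 20)
h(n, s) = 4
(1 + A(3, 7))*((6*h(-1, 5))*(-1)) = (1 + 20)*((6*4)*(-1)) = 21*(24*(-1)) = 21*(-24) = -504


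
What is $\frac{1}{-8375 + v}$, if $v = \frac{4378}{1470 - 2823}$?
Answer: $- \frac{123}{1030523} \approx -0.00011936$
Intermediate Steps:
$v = - \frac{398}{123}$ ($v = \frac{4378}{-1353} = 4378 \left(- \frac{1}{1353}\right) = - \frac{398}{123} \approx -3.2358$)
$\frac{1}{-8375 + v} = \frac{1}{-8375 - \frac{398}{123}} = \frac{1}{- \frac{1030523}{123}} = - \frac{123}{1030523}$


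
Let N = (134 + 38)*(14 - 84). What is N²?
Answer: 144961600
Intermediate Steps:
N = -12040 (N = 172*(-70) = -12040)
N² = (-12040)² = 144961600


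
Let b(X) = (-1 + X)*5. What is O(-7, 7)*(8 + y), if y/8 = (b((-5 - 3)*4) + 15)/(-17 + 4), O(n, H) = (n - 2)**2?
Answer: 105624/13 ≈ 8124.9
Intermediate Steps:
O(n, H) = (-2 + n)**2
b(X) = -5 + 5*X
y = 1200/13 (y = 8*(((-5 + 5*((-5 - 3)*4)) + 15)/(-17 + 4)) = 8*(((-5 + 5*(-8*4)) + 15)/(-13)) = 8*(((-5 + 5*(-32)) + 15)*(-1/13)) = 8*(((-5 - 160) + 15)*(-1/13)) = 8*((-165 + 15)*(-1/13)) = 8*(-150*(-1/13)) = 8*(150/13) = 1200/13 ≈ 92.308)
O(-7, 7)*(8 + y) = (-2 - 7)**2*(8 + 1200/13) = (-9)**2*(1304/13) = 81*(1304/13) = 105624/13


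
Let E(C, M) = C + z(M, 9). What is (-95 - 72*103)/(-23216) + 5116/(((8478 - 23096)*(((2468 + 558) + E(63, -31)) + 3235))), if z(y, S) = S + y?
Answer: 172953586485/534679779344 ≈ 0.32347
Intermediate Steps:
E(C, M) = 9 + C + M (E(C, M) = C + (9 + M) = 9 + C + M)
(-95 - 72*103)/(-23216) + 5116/(((8478 - 23096)*(((2468 + 558) + E(63, -31)) + 3235))) = (-95 - 72*103)/(-23216) + 5116/(((8478 - 23096)*(((2468 + 558) + (9 + 63 - 31)) + 3235))) = (-95 - 7416)*(-1/23216) + 5116/((-14618*((3026 + 41) + 3235))) = -7511*(-1/23216) + 5116/((-14618*(3067 + 3235))) = 7511/23216 + 5116/((-14618*6302)) = 7511/23216 + 5116/(-92122636) = 7511/23216 + 5116*(-1/92122636) = 7511/23216 - 1279/23030659 = 172953586485/534679779344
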